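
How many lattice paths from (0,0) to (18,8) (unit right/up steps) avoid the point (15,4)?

Total paths to (18,8): C(26,8) = 1562275.
Paths through (15,4): C(19,4) x C(7,4) = 135660.
Avoiding (15,4): 1562275 - 135660.

Final answer: 1426615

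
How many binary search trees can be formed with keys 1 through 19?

This is counted by the nth Catalan number C_n. Here n = 19.
C_n = (2n)!/(n!(n+1)!), so C_{19} = 38!/(19! x 20!) = C(38,19)/20 = 35345263800/20.

Final answer: C_{19} = 1767263190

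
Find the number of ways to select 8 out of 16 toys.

C(16,8) = 16!/(8! x (16-8)!).

Final answer: C(16,8) = 12870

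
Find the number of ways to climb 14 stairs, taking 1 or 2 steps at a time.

Condition on the final move: it is a 1-step (f(n-1) ways to get there) or a 2-step (f(n-2) ways), so f(n) = f(n-1) + f(n-2), with f(1)=1, f(2)=2.
Iterating the recurrence: f(1)=1, f(2)=2, f(3)=3, f(4)=5, f(5)=8, f(6)=13, f(7)=21, f(8)=34, f(9)=55, f(10)=89, f(11)=144, f(12)=233, f(13)=377, f(14)=610.

Final answer: 610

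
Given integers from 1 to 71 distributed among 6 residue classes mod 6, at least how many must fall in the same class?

By pigeonhole with 71 objects and 6 categories: ceiling(71/6).

Final answer: 12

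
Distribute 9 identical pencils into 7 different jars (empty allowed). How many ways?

Stars and bars: C(n+k-1, k-1) = C(15,6).

Final answer: C(15,6) = 5005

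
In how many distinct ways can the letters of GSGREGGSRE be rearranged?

Letters (E:2, G:4, R:2, S:2). Total letters: 10.
Permutations = 10!/(4! x 2! x 2! x 2!).

Final answer: 18900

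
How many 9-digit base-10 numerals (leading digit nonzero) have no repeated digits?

First digit: 9 (nonzero). Second: 9 (not first). Third: 8, etc.
Total: 9 x 9 x 8 x 7 x 6 x 5 x 4 x 3 x 2.

Final answer: 3265920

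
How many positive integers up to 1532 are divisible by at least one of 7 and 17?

Multiples of 7: 218. Multiples of 17: 90. Of both (lcm=119): 12.
By inclusion-exclusion: 218 + 90 - 12.

Final answer: 296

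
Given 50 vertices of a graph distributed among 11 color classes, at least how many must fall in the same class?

By pigeonhole with 50 objects and 11 categories: ceiling(50/11).

Final answer: 5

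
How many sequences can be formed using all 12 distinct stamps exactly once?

The number of ways to arrange 12 distinct objects is 12!.

Final answer: 12! = 479001600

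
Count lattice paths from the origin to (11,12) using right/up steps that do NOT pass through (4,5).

Total paths to (11,12): C(23,12) = 1352078.
Paths through (4,5): C(9,5) x C(14,7) = 432432.
Avoiding (4,5): 1352078 - 432432.

Final answer: 919646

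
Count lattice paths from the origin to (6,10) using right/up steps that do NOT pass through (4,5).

Total paths to (6,10): C(16,10) = 8008.
Paths through (4,5): C(9,5) x C(7,5) = 2646.
Avoiding (4,5): 8008 - 2646.

Final answer: 5362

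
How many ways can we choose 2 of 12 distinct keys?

C(12,2) = 12!/(2! x (12-2)!).

Final answer: C(12,2) = 66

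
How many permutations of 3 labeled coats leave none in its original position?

Derangements satisfy D(n) = (n-1)(D(n-1) + D(n-2)), starting from D(0)=1, D(1)=0.
D(2) = 1 x (0 + 1) = 1
D(3) = 2 x (D(2) + D(1)) = 2 x (1 + 0)

Final answer: D(3) = 2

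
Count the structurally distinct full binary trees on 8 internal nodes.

This is counted by the nth Catalan number C_n. Here n = 8.
C_n = (2n)!/(n!(n+1)!), so C_{8} = 16!/(8! x 9!) = C(16,8)/9 = 12870/9.

Final answer: C_{8} = 1430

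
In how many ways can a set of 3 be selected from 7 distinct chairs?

C(7,3) = 7!/(3! x (7-3)!).

Final answer: C(7,3) = 35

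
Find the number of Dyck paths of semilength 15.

Total monotonic paths to (15,15): C(30,15) = 155117520.
Reflecting each bad path at its first crossing gives a bijection with paths to (14,16): C(30,16) = 145422675.
Valid Dyck paths: 155117520 - 145422675.
(This is the Catalan number C_{15}.)

Final answer: C_{15} = 9694845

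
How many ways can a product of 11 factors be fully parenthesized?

This is counted by the nth Catalan number C_n. Here n = 11 - 1 = 10.
C_n = C(2n,n) - C(2n,n+1), so C_{10} = C(20,10) - C(20,11) = 184756 - 167960.

Final answer: C_{10} = 16796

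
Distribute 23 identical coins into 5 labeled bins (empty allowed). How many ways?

Stars and bars: C(n+k-1, k-1) = C(27,4).

Final answer: C(27,4) = 17550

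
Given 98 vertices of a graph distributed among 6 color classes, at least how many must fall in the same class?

By pigeonhole with 98 objects and 6 categories: ceiling(98/6).

Final answer: 17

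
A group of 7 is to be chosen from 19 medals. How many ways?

C(19,7) = 19!/(7! x 12!).

Final answer: \binom{19}{7} = 50388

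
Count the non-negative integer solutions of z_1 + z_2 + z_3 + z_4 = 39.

Stars and bars with 39 stars and 3 bars:
C(39+4-1, 4-1) = C(42,3).

Final answer: C(42,3) = 11480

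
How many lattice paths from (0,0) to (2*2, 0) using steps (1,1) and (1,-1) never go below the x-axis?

Total monotonic paths to (2,2): C(4,2) = 6.
Paths that cross above y=x (reflection bijection): C(4,3) = 4.
Valid Dyck paths: 6 - 4.
(These counts are the Catalan numbers.)

Final answer: C_{2} = 2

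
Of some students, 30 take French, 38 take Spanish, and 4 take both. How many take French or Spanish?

|A union B| = |A| + |B| - |A intersect B| = 30 + 38 - 4.

Final answer: 64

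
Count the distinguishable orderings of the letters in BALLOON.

Letters (A:1, B:1, L:2, N:1, O:2). Total letters: 7.
Permutations = 7!/(2! x 2!).

Final answer: 1260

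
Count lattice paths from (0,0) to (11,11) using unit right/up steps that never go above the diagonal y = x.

Total monotonic paths to (11,11): C(22,11) = 705432.
Reflecting each bad path at its first crossing gives a bijection with paths to (10,12): C(22,12) = 646646.
Valid Dyck paths: 705432 - 646646.
(This is the Catalan number C_{11}.)

Final answer: C_{11} = 58786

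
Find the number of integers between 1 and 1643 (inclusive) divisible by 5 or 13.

Multiples of 5: 328. Multiples of 13: 126. Of both (lcm=65): 25.
By inclusion-exclusion: 328 + 126 - 25.

Final answer: 429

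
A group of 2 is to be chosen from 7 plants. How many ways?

C(7,2) = 7!/(2! x (7-2)!).

Final answer: C(7,2) = 21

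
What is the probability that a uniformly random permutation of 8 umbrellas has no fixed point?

Derangements satisfy D(n) = (n-1)(D(n-1) + D(n-2)), starting from D(0)=1, D(1)=0.
Building up: D(2)=1, D(3)=2, D(4)=9, D(5)=44, D(6)=265, D(7)=1854, D(8)=14833.
Total arrangements: 8! = 40320.
Probability = D(8)/8! = 2119/5760.

Final answer: D(8)/8! = 14833/40320 = 0.367882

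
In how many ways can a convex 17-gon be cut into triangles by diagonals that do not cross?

This is counted by the nth Catalan number C_n. Here n = 17 - 2 = 15.
C_n = C(2n,n)/(n+1), so C_{15} = C(30,15)/16 = 155117520/16.

Final answer: C_{15} = 9694845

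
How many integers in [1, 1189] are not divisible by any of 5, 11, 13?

|div by 5|=237, |div by 11|=108, |div by 13|=91.
|div by 5&11|=21, |div by 5&13|=18, |div by 11&13|=8, |div by all|=1.
By inclusion-exclusion, divisible by at least one: 237+108+91-21-18-8+1 = 390.
Not divisible by any: 1189 - 390.

Final answer: 799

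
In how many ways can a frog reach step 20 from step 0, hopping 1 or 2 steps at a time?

Let f(n) count the ways. The last step is size 1 or 2, so f(n) = f(n-1) + f(n-2) with f(1)=1, f(2)=2.
Building up term by term: f(1)=1, f(2)=2, f(3)=3, f(4)=5, f(5)=8, f(6)=13, f(7)=21, f(8)=34, f(9)=55, f(10)=89, f(11)=144, f(12)=233, f(13)=377, f(14)=610, f(15)=987, f(16)=1597, f(17)=2584, f(18)=4181, f(19)=6765, f(20)=10946.

Final answer: 10946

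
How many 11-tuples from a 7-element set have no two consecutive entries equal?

First character: 7 choices. Each subsequent: 6 choices (must differ from the previous one).
Total: 7 x 6^10.

Final answer: 7 x 6^{10} = 423263232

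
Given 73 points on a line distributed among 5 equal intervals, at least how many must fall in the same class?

By pigeonhole with 73 objects and 5 categories: ceiling(73/5).

Final answer: 15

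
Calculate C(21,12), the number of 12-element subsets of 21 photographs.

C(21,12) = 21!/(12! x 9!).

Final answer: \binom{21}{12} = 293930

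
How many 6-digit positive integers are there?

These are the integers in [10^5, 10^6), so the count is 10^6 - 10^5 = 9 x 10^5.

Final answer: 900000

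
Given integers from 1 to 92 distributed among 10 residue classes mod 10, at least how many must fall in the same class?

By pigeonhole with 92 objects and 10 categories: ceiling(92/10).

Final answer: 10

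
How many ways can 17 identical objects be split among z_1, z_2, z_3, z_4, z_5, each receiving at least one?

Substitute z'_i = z_i - 1 (so z'_i >= 0). Then sum z'_i = 17 - 5 = 12.
Stars and bars: C(12+5-1, 5-1) = C(16,4).

Final answer: C(16,4) = 1820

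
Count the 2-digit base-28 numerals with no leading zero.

These are the integers in [28^1, 28^2), so the count is 28^2 - 28^1 = 27 x 28^1.

Final answer: 756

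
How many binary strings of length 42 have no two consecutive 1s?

Let a(n) count valid strings. If the last bit is 0 the prefix is any valid string of length n-1; if it is 1 the string must end in 01 with a valid prefix of length n-2. So a(n) = a(n-1) + a(n-2), a(1)=2, a(2)=3.
Building up term by term: a(1)=2, a(2)=3, a(3)=5, a(4)=8, a(5)=13, a(6)=21, a(7)=34, a(8)=55, a(9)=89, a(10)=144, a(11)=233, a(12)=377, a(13)=610, a(14)=987, a(15)=1597, a(16)=2584, a(17)=4181, a(18)=6765, a(19)=10946, a(20)=17711, a(21)=28657, a(22)=46368, a(23)=75025, a(24)=121393, a(25)=196418, a(26)=317811, a(27)=514229, a(28)=832040, a(29)=1346269, a(30)=2178309, a(31)=3524578, a(32)=5702887, a(33)=9227465, a(34)=14930352, a(35)=24157817, a(36)=39088169, a(37)=63245986, a(38)=102334155, a(39)=165580141, a(40)=267914296, a(41)=433494437, a(42)=701408733.

Final answer: 701408733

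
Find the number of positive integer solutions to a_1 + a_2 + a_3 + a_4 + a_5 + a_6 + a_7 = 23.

Substitute a'_i = a_i - 1 (so a'_i >= 0). Then sum a'_i = 23 - 7 = 16.
Stars and bars: C(16+7-1, 7-1) = C(22,6).

Final answer: C(22,6) = 74613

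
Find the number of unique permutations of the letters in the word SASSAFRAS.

Letters (A:3, F:1, R:1, S:4). Total letters: 9.
Permutations = 9!/(4! x 3!).

Final answer: 2520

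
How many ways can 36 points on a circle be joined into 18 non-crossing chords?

This is counted by the nth Catalan number C_n. Here n = 36/2 = 18.
Using C_0 = 1 and C_(k+1) = C_k x 2(2k+1)/(k+2), build up term by term: C_1=1, C_2=2, C_3=5, C_4=14, C_5=42, C_6=132, C_7=429, C_8=1430, C_9=4862, C_10=16796, C_11=58786, C_12=208012, C_13=742900, C_14=2674440, C_15=9694845, C_16=35357670, C_17=129644790, C_18=477638700.

Final answer: C_{18} = 477638700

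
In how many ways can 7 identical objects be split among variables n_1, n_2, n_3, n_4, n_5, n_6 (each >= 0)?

Stars and bars with 7 stars and 5 bars:
C(7+6-1, 6-1) = C(12,5).

Final answer: C(12,5) = 792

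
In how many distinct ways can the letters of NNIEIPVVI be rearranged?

Letters (E:1, I:3, N:2, P:1, V:2). Total letters: 9.
Permutations = 9!/(3! x 2! x 2!).

Final answer: 15120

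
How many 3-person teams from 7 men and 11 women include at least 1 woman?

Sum over valid woman counts:
C(11,1)C(7,2) = 231
C(11,2)C(7,1) = 385
C(11,3)C(7,0) = 165
Total: 231 + 385 + 165.

Final answer: 781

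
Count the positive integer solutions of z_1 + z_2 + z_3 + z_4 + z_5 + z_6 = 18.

Substitute z'_i = z_i - 1 (so z'_i >= 0). Then sum z'_i = 18 - 6 = 12.
Stars and bars: C(12+6-1, 6-1) = C(17,5).

Final answer: C(17,5) = 6188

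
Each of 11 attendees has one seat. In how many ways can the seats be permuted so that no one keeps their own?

D(n) = (n-1)(D(n-1) + D(n-2)), D(0)=1, D(1)=0.
D(2) = 1 x (0 + 1) = 1
D(3) = 2 x (1 + 0) = 2
D(4) = 3 x (2 + 1) = 9
D(5) = 4 x (9 + 2) = 44
D(6) = 5 x (44 + 9) = 265
D(7) = 6 x (265 + 44) = 1854
D(8) = 7 x (1854 + 265) = 14833
D(9) = 8 x (14833 + 1854) = 133496
D(10) = 9 x (133496 + 14833) = 1334961
D(11) = 10 x (D(10) + D(9)) = 10 x (1334961 + 133496)

Final answer: D(11) = 14684570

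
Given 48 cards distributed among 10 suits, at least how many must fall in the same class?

By pigeonhole with 48 objects and 10 categories: ceiling(48/10).

Final answer: 5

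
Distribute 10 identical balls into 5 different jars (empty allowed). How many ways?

Stars and bars: C(n+k-1, k-1) = C(14,4).

Final answer: C(14,4) = 1001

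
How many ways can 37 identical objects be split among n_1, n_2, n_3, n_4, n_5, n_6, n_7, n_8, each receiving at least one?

Substitute n'_i = n_i - 1 (so n'_i >= 0). Then sum n'_i = 37 - 8 = 29.
Stars and bars: C(29+8-1, 8-1) = C(36,7).

Final answer: C(36,7) = 8347680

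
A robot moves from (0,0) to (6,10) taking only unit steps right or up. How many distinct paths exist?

Each path has 6 right steps and 10 up steps in some order (16 steps total).
Choose which 10 of the 16 steps are up: C(16,10).

Final answer: C(16,10) = 8008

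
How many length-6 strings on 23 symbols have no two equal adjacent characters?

Let g(n) count such strings. g(1) = 23, and each valid string of length n-1 extends in 22 ways (any symbol but the last), so g(n) = 22 g(n-1).
Total: g(6) = 23 x 22^5.

Final answer: 23 x 22^{5} = 118533536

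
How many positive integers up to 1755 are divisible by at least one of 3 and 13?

Multiples of 3: 585. Multiples of 13: 135. Of both (lcm=39): 45.
By inclusion-exclusion: 585 + 135 - 45.

Final answer: 675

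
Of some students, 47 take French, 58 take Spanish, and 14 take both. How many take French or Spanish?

|A union B| = |A| + |B| - |A intersect B| = 47 + 58 - 14.

Final answer: 91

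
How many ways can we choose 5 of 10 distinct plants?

C(10,5) = 10!/(5! x 5!).

Final answer: \binom{10}{5} = 252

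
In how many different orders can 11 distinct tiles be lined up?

The number of ways to arrange 11 distinct objects is 11!.

Final answer: 11! = 39916800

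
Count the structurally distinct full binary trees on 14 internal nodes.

This is counted by the nth Catalan number C_n. Here n = 14.
Using C_0 = 1 and C_(k+1) = C_k x 2(2k+1)/(k+2), build up term by term: C_1=1, C_2=2, C_3=5, C_4=14, C_5=42, C_6=132, C_7=429, C_8=1430, C_9=4862, C_10=16796, C_11=58786, C_12=208012, C_13=742900, C_14=2674440.

Final answer: C_{14} = 2674440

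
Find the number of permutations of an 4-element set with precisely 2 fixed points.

Choose which 2 elements are fixed: C(4,2) = 6.
Derange the remaining 2 using D(j) = (j-1)(D(j-1) + D(j-2)), D(0)=1, D(1)=0: D(2)=1.
Total: 6 x 1.

Final answer: C(4,2) D(2) = 6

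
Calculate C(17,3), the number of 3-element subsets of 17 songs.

C(17,3) = 17!/(3! x (17-3)!).

Final answer: C(17,3) = 680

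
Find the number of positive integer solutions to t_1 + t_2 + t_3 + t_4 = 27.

Substitute t'_i = t_i - 1 (so t'_i >= 0). Then sum t'_i = 27 - 4 = 23.
Stars and bars: C(23+4-1, 4-1) = C(26,3).

Final answer: C(26,3) = 2600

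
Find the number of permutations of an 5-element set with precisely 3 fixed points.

Choose which 3 elements are fixed: C(5,3) = 10.
Derange the remaining 2 using D(j) = (j-1)(D(j-1) + D(j-2)), D(0)=1, D(1)=0: D(2)=1.
Total: 10 x 1.

Final answer: C(5,3) D(2) = 10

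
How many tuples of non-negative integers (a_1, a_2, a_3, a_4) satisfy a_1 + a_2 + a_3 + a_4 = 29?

Stars and bars with 29 stars and 3 bars:
C(29+4-1, 4-1) = C(32,3).

Final answer: C(32,3) = 4960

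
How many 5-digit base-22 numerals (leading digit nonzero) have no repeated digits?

First digit: 21 (nonzero). Second: 21 (not first). Third: 20, etc.
Total: 21 x 21 x 20 x 19 x 18.

Final answer: 3016440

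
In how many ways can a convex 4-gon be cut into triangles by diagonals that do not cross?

This is a standard Catalan-number count: the answer is C_n. Here n = 4 - 2 = 2.
C_n = (2n)!/(n!(n+1)!), so C_{2} = 4!/(2! x 3!) = C(4,2)/3 = 6/3.

Final answer: C_{2} = 2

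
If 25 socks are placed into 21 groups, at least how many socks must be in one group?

By the pigeonhole principle: ceiling(25/21).

Final answer: 2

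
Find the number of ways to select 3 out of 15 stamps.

C(15,3) = 15!/(3! x 12!).

Final answer: \binom{15}{3} = 455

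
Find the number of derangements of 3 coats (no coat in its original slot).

Use the recurrence D(n) = (n-1)(D(n-1) + D(n-2)) with D(0)=1, D(1)=0.
D(2) = 1 x (0 + 1) = 1
D(3) = 2 x (D(2) + D(1)) = 2 x (1 + 0)

Final answer: D(3) = 2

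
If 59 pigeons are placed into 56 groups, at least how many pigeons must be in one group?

By the pigeonhole principle: ceiling(59/56).

Final answer: 2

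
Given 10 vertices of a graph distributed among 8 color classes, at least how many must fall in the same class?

By pigeonhole with 10 objects and 8 categories: ceiling(10/8).

Final answer: 2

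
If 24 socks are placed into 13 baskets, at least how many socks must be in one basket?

By the pigeonhole principle: ceiling(24/13).

Final answer: 2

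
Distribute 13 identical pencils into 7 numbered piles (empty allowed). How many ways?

Stars and bars: C(n+k-1, k-1) = C(19,6).

Final answer: C(19,6) = 27132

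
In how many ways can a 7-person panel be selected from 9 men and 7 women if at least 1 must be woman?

Sum over valid woman counts:
C(7,1)C(9,6) = 588
C(7,2)C(9,5) = 2646
C(7,3)C(9,4) = 4410
C(7,4)C(9,3) = 2940
C(7,5)C(9,2) = 756
C(7,6)C(9,1) = 63
C(7,7)C(9,0) = 1
Total: 588 + 2646 + 4410 + 2940 + 756 + 63 + 1.

Final answer: 11404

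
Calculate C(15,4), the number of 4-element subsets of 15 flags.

C(15,4) = 15!/(4! x (15-4)!).

Final answer: C(15,4) = 1365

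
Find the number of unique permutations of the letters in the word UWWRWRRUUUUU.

Letters (R:3, U:6, W:3). Total letters: 12.
Permutations = 12!/(6! x 3! x 3!).

Final answer: 18480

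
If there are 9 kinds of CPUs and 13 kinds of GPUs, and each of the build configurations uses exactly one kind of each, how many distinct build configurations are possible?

By the multiplication principle: 9 x 13.

Final answer: 117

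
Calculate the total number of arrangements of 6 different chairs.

The number of ways to arrange 6 distinct objects is 6!.

Final answer: 6! = 720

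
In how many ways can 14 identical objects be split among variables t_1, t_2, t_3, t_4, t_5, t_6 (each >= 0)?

Stars and bars with 14 stars and 5 bars:
C(14+6-1, 6-1) = C(19,5).

Final answer: C(19,5) = 11628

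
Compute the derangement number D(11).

D(n) = (n-1)(D(n-1) + D(n-2)), D(0)=1, D(1)=0.
Building up: D(2)=1, D(3)=2, D(4)=9, D(5)=44, D(6)=265, D(7)=1854, D(8)=14833, D(9)=133496, D(10)=1334961.
D(11) = 10 x (D(10) + D(9)) = 10 x (1334961 + 133496).

Final answer: D(11) = 14684570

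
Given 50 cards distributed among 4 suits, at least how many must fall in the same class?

By pigeonhole with 50 objects and 4 categories: ceiling(50/4).

Final answer: 13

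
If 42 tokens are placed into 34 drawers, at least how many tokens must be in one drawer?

By the pigeonhole principle: ceiling(42/34).

Final answer: 2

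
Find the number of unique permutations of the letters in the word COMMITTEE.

Letters (C:1, E:2, I:1, M:2, O:1, T:2). Total letters: 9.
Permutations = 9!/(2! x 2! x 2!).

Final answer: 45360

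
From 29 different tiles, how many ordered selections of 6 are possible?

P(29,6) = 29!/(29-6)! = 29!/23!.

Final answer: P(29,6) = 342014400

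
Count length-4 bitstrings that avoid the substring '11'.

Let a(n) count valid strings. If the last bit is 0 the prefix is any valid string of length n-1; if it is 1 the string must end in 01 with a valid prefix of length n-2. So a(n) = a(n-1) + a(n-2), a(1)=2, a(2)=3.
Computing successive values: a(1)=2, a(2)=3, a(3)=5, a(4)=8.

Final answer: 8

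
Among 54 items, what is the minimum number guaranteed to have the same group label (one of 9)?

There are 9 possible values for group label (one of 9). With 54 items and 9 categories, by pigeonhole: ceiling(54/9).

Final answer: 6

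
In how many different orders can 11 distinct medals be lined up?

The number of ways to arrange 11 distinct objects is 11!.

Final answer: 11! = 39916800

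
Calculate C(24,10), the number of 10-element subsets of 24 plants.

C(24,10) = 24!/(10! x 14!).

Final answer: \binom{24}{10} = 1961256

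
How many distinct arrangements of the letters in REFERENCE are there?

Letters (C:1, E:4, F:1, N:1, R:2). Total letters: 9.
Permutations = 9!/(4! x 2!).

Final answer: 7560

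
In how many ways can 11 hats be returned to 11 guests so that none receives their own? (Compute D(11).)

D(n) = (n-1)(D(n-1) + D(n-2)), D(0)=1, D(1)=0.
D(2) = 1 x (0 + 1) = 1
D(3) = 2 x (1 + 0) = 2
D(4) = 3 x (2 + 1) = 9
D(5) = 4 x (9 + 2) = 44
D(6) = 5 x (44 + 9) = 265
D(7) = 6 x (265 + 44) = 1854
D(8) = 7 x (1854 + 265) = 14833
D(9) = 8 x (14833 + 1854) = 133496
D(10) = 9 x (133496 + 14833) = 1334961
D(11) = 10 x (D(10) + D(9)) = 10 x (1334961 + 133496)

Final answer: D(11) = 14684570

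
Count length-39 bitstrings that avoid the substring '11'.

A valid string ends in 0 (append to any length-(n-1) valid string) or in 01 (append to any length-(n-2) valid string), so a(n) = a(n-1) + a(n-2) with a(1)=2, a(2)=3.
Iterating the recurrence: a(1)=2, a(2)=3, a(3)=5, a(4)=8, a(5)=13, a(6)=21, a(7)=34, a(8)=55, a(9)=89, a(10)=144, a(11)=233, a(12)=377, a(13)=610, a(14)=987, a(15)=1597, a(16)=2584, a(17)=4181, a(18)=6765, a(19)=10946, a(20)=17711, a(21)=28657, a(22)=46368, a(23)=75025, a(24)=121393, a(25)=196418, a(26)=317811, a(27)=514229, a(28)=832040, a(29)=1346269, a(30)=2178309, a(31)=3524578, a(32)=5702887, a(33)=9227465, a(34)=14930352, a(35)=24157817, a(36)=39088169, a(37)=63245986, a(38)=102334155, a(39)=165580141.

Final answer: 165580141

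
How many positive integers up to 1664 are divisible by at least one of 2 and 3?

Multiples of 2: 832. Multiples of 3: 554. Of both (lcm=6): 277.
By inclusion-exclusion: 832 + 554 - 277.

Final answer: 1109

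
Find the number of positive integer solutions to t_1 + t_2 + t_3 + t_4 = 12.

Substitute t'_i = t_i - 1 (so t'_i >= 0). Then sum t'_i = 12 - 4 = 8.
Stars and bars: C(8+4-1, 4-1) = C(11,3).

Final answer: C(11,3) = 165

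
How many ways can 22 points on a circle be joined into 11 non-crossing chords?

The structures are counted by the Catalan number C_n. Here n = 22/2 = 11.
Using C_0 = 1 and C_(k+1) = C_k x 2(2k+1)/(k+2), build up term by term: C_1=1, C_2=2, C_3=5, C_4=14, C_5=42, C_6=132, C_7=429, C_8=1430, C_9=4862, C_10=16796, C_11=58786.

Final answer: C_{11} = 58786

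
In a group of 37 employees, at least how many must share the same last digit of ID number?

There are 10 possible values for last digit of ID number. With 37 employees and 10 categories, by pigeonhole: ceiling(37/10).

Final answer: 4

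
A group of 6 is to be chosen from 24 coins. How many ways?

C(24,6) = 24!/(6! x 18!).

Final answer: \binom{24}{6} = 134596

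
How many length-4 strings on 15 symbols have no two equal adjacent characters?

Let g(n) count such strings. g(1) = 15, and each valid string of length n-1 extends in 14 ways (any symbol but the last), so g(n) = 14 g(n-1).
Total: g(4) = 15 x 14^3.

Final answer: 15 x 14^{3} = 41160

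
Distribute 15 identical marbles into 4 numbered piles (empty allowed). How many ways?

Stars and bars: C(n+k-1, k-1) = C(18,3).

Final answer: C(18,3) = 816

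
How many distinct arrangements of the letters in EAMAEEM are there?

Letters (A:2, E:3, M:2). Total letters: 7.
Permutations = 7!/(3! x 2! x 2!).

Final answer: 210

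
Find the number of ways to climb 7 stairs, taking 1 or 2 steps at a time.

Let f(n) count the ways. The last step is size 1 or 2, so f(n) = f(n-1) + f(n-2) with f(1)=1, f(2)=2.
Iterating the recurrence: f(1)=1, f(2)=2, f(3)=3, f(4)=5, f(5)=8, f(6)=13, f(7)=21.

Final answer: 21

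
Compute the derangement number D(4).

Use the recurrence D(n) = (n-1)(D(n-1) + D(n-2)) with D(0)=1, D(1)=0.
Building up: D(2)=1, D(3)=2.
D(4) = 3 x (D(3) + D(2)) = 3 x (2 + 1).

Final answer: D(4) = 9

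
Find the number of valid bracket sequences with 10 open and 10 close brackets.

The structures are counted by the Catalan number C_n. Here n = 10 (pairs).
C_n = C(2n,n)/(n+1), so C_{10} = C(20,10)/11 = 184756/11.

Final answer: C_{10} = 16796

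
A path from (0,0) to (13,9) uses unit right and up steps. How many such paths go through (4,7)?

Paths (0,0)->(4,7): C(11,7) = 330.
Paths (4,7)->(13,9): C(11,2) = 55.
By multiplication principle: 330 x 55.

Final answer: 18150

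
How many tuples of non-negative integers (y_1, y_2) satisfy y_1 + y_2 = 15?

Stars and bars with 15 stars and 1 bars:
C(15+2-1, 2-1) = C(16,1).

Final answer: C(16,1) = 16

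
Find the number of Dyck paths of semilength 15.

Total monotonic paths to (15,15): C(30,15) = 155117520.
A path is bad iff it touches y = x + 1; reflecting its initial segment maps bad paths bijectively onto all paths to (14,16), of which there are C(30,16) = 145422675.
Valid Dyck paths: 155117520 - 145422675.
(These counts are the Catalan numbers.)

Final answer: C_{15} = 9694845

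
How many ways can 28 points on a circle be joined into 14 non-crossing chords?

This is counted by the nth Catalan number C_n. Here n = 28/2 = 14.
C_n = C(2n,n) - C(2n,n+1), so C_{14} = C(28,14) - C(28,15) = 40116600 - 37442160.

Final answer: C_{14} = 2674440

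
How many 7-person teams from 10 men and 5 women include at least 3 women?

Sum over valid woman counts:
C(5,3)C(10,4) = 2100
C(5,4)C(10,3) = 600
C(5,5)C(10,2) = 45
Total: 2100 + 600 + 45.

Final answer: 2745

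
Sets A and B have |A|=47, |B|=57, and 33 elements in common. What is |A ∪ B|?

|A union B| = |A| + |B| - |A intersect B| = 47 + 57 - 33.

Final answer: 71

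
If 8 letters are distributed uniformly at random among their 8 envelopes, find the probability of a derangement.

Use the recurrence D(n) = (n-1)(D(n-1) + D(n-2)) with D(0)=1, D(1)=0.
Building up: D(2)=1, D(3)=2, D(4)=9, D(5)=44, D(6)=265, D(7)=1854, D(8)=14833.
Total arrangements: 8! = 40320.
Probability = D(8)/8! = 2119/5760.

Final answer: D(8)/8! = 14833/40320 = 0.367882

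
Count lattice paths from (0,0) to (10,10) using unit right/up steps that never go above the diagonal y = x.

Total monotonic paths to (10,10): C(20,10) = 184756.
A path is bad iff it touches y = x + 1; reflecting its initial segment maps bad paths bijectively onto all paths to (9,11), of which there are C(20,11) = 167960.
Valid Dyck paths: 184756 - 167960.
(Check: C(20,10) - C(20,11) = C(20,10)/11, the Catalan number C_{10}.)

Final answer: C_{10} = 16796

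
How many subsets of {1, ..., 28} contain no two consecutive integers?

Let a(n) count such subsets of {1, ..., n}. Either n is excluded (a(n-1) ways) or n is included, forcing n-1 out (a(n-2) ways), so a(n) = a(n-1) + a(n-2) with a(1)=2, a(2)=3.
Building up term by term: a(1)=2, a(2)=3, a(3)=5, a(4)=8, a(5)=13, a(6)=21, a(7)=34, a(8)=55, a(9)=89, a(10)=144, a(11)=233, a(12)=377, a(13)=610, a(14)=987, a(15)=1597, a(16)=2584, a(17)=4181, a(18)=6765, a(19)=10946, a(20)=17711, a(21)=28657, a(22)=46368, a(23)=75025, a(24)=121393, a(25)=196418, a(26)=317811, a(27)=514229, a(28)=832040.

Final answer: 832040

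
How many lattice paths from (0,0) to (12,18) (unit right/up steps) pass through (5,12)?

Paths (0,0)->(5,12): C(17,12) = 6188.
Paths (5,12)->(12,18): C(13,6) = 1716.
By multiplication principle: 6188 x 1716.

Final answer: 10618608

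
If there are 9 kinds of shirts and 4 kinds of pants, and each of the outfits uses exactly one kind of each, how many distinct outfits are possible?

By the multiplication principle: 9 x 4.

Final answer: 36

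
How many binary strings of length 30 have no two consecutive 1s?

A valid string ends in 0 (append to any length-(n-1) valid string) or in 01 (append to any length-(n-2) valid string), so a(n) = a(n-1) + a(n-2) with a(1)=2, a(2)=3.
Computing successive values: a(1)=2, a(2)=3, a(3)=5, a(4)=8, a(5)=13, a(6)=21, a(7)=34, a(8)=55, a(9)=89, a(10)=144, a(11)=233, a(12)=377, a(13)=610, a(14)=987, a(15)=1597, a(16)=2584, a(17)=4181, a(18)=6765, a(19)=10946, a(20)=17711, a(21)=28657, a(22)=46368, a(23)=75025, a(24)=121393, a(25)=196418, a(26)=317811, a(27)=514229, a(28)=832040, a(29)=1346269, a(30)=2178309.

Final answer: 2178309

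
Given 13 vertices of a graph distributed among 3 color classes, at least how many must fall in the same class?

By pigeonhole with 13 objects and 3 categories: ceiling(13/3).

Final answer: 5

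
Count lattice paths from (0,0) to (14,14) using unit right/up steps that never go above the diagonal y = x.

Total monotonic paths to (14,14): C(28,14) = 40116600.
Paths that cross above y=x (reflection bijection): C(28,15) = 37442160.
Valid Dyck paths: 40116600 - 37442160.
(Equivalently, C_{14} = C(28,14)/15 = 40116600/15.)

Final answer: C_{14} = 2674440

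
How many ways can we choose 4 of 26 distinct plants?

C(26,4) = 26!/(4! x 22!).

Final answer: \binom{26}{4} = 14950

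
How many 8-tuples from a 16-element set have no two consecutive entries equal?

Let g(n) count such strings. g(1) = 16, and each valid string of length n-1 extends in 15 ways (any symbol but the last), so g(n) = 15 g(n-1).
Total: g(8) = 16 x 15^7.

Final answer: 16 x 15^{7} = 2733750000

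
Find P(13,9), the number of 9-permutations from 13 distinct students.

P(13,9) = 13!/(13-9)! = 13!/4!.

Final answer: P(13,9) = 259459200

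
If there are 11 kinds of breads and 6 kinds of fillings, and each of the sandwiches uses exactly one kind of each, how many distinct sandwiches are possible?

By the multiplication principle: 11 x 6.

Final answer: 66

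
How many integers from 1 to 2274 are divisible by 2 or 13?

Multiples of 2: 1137. Multiples of 13: 174. Of both (lcm=26): 87.
By inclusion-exclusion: 1137 + 174 - 87.

Final answer: 1224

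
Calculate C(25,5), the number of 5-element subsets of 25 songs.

C(25,5) = 25!/(5! x 20!).

Final answer: \binom{25}{5} = 53130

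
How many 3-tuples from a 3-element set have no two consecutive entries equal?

Let g(n) count such strings. g(1) = 3, and each valid string of length n-1 extends in 2 ways (any symbol but the last), so g(n) = 2 g(n-1).
Total: g(3) = 3 x 2^2.

Final answer: 3 x 2^{2} = 12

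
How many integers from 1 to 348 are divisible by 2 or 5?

Multiples of 2: 174. Multiples of 5: 69. Of both (lcm=10): 34.
By inclusion-exclusion: 174 + 69 - 34.

Final answer: 209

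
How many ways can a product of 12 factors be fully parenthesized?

The structures are counted by the Catalan number C_n. Here n = 12 - 1 = 11.
C_n = C(2n,n)/(n+1), so C_{11} = C(22,11)/12 = 705432/12.

Final answer: C_{11} = 58786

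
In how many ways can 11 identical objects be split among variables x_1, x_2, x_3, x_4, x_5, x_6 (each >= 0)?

Stars and bars with 11 stars and 5 bars:
C(11+6-1, 6-1) = C(16,5).

Final answer: C(16,5) = 4368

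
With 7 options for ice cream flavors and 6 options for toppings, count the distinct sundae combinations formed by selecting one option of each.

By the multiplication principle: 7 x 6.

Final answer: 42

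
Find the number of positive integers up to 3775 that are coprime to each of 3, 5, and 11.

|div by 3|=1258, |div by 5|=755, |div by 11|=343.
|div by 3&5|=251, |div by 3&11|=114, |div by 5&11|=68, |div by all|=22.
By inclusion-exclusion, divisible by at least one: 1258+755+343-251-114-68+22 = 1945.
Not divisible by any: 3775 - 1945.

Final answer: 1830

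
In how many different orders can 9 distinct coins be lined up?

The number of ways to arrange 9 distinct objects is 9!.

Final answer: 9! = 362880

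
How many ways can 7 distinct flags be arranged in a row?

The number of ways to arrange 7 distinct objects is 7!.

Final answer: 7! = 5040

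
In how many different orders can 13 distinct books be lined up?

The number of ways to arrange 13 distinct objects is 13!.

Final answer: 13! = 6227020800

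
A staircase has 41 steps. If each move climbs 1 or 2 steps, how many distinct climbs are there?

Condition on the final move: it is a 1-step (f(n-1) ways to get there) or a 2-step (f(n-2) ways), so f(n) = f(n-1) + f(n-2), with f(1)=1, f(2)=2.
Computing successive values: f(1)=1, f(2)=2, f(3)=3, f(4)=5, f(5)=8, f(6)=13, f(7)=21, f(8)=34, f(9)=55, f(10)=89, f(11)=144, f(12)=233, f(13)=377, f(14)=610, f(15)=987, f(16)=1597, f(17)=2584, f(18)=4181, f(19)=6765, f(20)=10946, f(21)=17711, f(22)=28657, f(23)=46368, f(24)=75025, f(25)=121393, f(26)=196418, f(27)=317811, f(28)=514229, f(29)=832040, f(30)=1346269, f(31)=2178309, f(32)=3524578, f(33)=5702887, f(34)=9227465, f(35)=14930352, f(36)=24157817, f(37)=39088169, f(38)=63245986, f(39)=102334155, f(40)=165580141, f(41)=267914296.

Final answer: 267914296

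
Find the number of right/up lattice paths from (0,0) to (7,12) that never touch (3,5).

Total paths to (7,12): C(19,12) = 50388.
Paths through (3,5): C(8,5) x C(11,7) = 18480.
Avoiding (3,5): 50388 - 18480.

Final answer: 31908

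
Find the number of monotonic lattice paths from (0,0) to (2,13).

Each path has 2 right steps and 13 up steps in some order (15 steps total).
Choose which 13 of the 15 steps are up: C(15,13).

Final answer: C(15,13) = 105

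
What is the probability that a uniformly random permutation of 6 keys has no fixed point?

Use the recurrence D(n) = (n-1)(D(n-1) + D(n-2)) with D(0)=1, D(1)=0.
Building up: D(2)=1, D(3)=2, D(4)=9, D(5)=44, D(6)=265.
Total arrangements: 6! = 720.
Probability = D(6)/6! = 53/144.

Final answer: D(6)/6! = 265/720 = 0.368056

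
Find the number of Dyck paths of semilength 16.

Total monotonic paths to (16,16): C(32,16) = 601080390.
Paths that cross above y=x (reflection bijection): C(32,17) = 565722720.
Valid Dyck paths: 601080390 - 565722720.
(Check: C(32,16) - C(32,17) = C(32,16)/17, the Catalan number C_{16}.)

Final answer: C_{16} = 35357670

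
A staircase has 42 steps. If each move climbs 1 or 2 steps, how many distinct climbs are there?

Condition on the final move: it is a 1-step (f(n-1) ways to get there) or a 2-step (f(n-2) ways), so f(n) = f(n-1) + f(n-2), with f(1)=1, f(2)=2.
Computing successive values: f(1)=1, f(2)=2, f(3)=3, f(4)=5, f(5)=8, f(6)=13, f(7)=21, f(8)=34, f(9)=55, f(10)=89, f(11)=144, f(12)=233, f(13)=377, f(14)=610, f(15)=987, f(16)=1597, f(17)=2584, f(18)=4181, f(19)=6765, f(20)=10946, f(21)=17711, f(22)=28657, f(23)=46368, f(24)=75025, f(25)=121393, f(26)=196418, f(27)=317811, f(28)=514229, f(29)=832040, f(30)=1346269, f(31)=2178309, f(32)=3524578, f(33)=5702887, f(34)=9227465, f(35)=14930352, f(36)=24157817, f(37)=39088169, f(38)=63245986, f(39)=102334155, f(40)=165580141, f(41)=267914296, f(42)=433494437.

Final answer: 433494437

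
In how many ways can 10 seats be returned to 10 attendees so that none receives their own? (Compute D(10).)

Derangements satisfy D(n) = (n-1)(D(n-1) + D(n-2)), starting from D(0)=1, D(1)=0.
D(2) = 1 x (0 + 1) = 1
D(3) = 2 x (1 + 0) = 2
D(4) = 3 x (2 + 1) = 9
D(5) = 4 x (9 + 2) = 44
D(6) = 5 x (44 + 9) = 265
D(7) = 6 x (265 + 44) = 1854
D(8) = 7 x (1854 + 265) = 14833
D(9) = 8 x (14833 + 1854) = 133496
D(10) = 9 x (D(9) + D(8)) = 9 x (133496 + 14833)

Final answer: D(10) = 1334961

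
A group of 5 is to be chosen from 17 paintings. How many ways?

C(17,5) = 17!/(5! x (17-5)!).

Final answer: C(17,5) = 6188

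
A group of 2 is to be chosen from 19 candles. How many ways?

C(19,2) = 19!/(2! x (19-2)!).

Final answer: C(19,2) = 171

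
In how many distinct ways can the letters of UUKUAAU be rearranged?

Letters (A:2, K:1, U:4). Total letters: 7.
Permutations = 7!/(4! x 2!).

Final answer: 105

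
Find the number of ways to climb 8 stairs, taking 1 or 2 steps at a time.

Condition on the final move: it is a 1-step (f(n-1) ways to get there) or a 2-step (f(n-2) ways), so f(n) = f(n-1) + f(n-2), with f(1)=1, f(2)=2.
Computing successive values: f(1)=1, f(2)=2, f(3)=3, f(4)=5, f(5)=8, f(6)=13, f(7)=21, f(8)=34.

Final answer: 34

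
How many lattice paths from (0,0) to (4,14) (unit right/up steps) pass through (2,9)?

Paths (0,0)->(2,9): C(11,9) = 55.
Paths (2,9)->(4,14): C(7,5) = 21.
By multiplication principle: 55 x 21.

Final answer: 1155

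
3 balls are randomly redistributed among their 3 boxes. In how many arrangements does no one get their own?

Derangements satisfy D(n) = (n-1)(D(n-1) + D(n-2)), starting from D(0)=1, D(1)=0.
D(2) = 1 x (0 + 1) = 1
D(3) = 2 x (D(2) + D(1)) = 2 x (1 + 0)

Final answer: D(3) = 2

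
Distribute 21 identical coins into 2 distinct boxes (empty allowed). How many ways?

Stars and bars: C(n+k-1, k-1) = C(22,1).

Final answer: C(22,1) = 22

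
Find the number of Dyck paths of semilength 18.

Total monotonic paths to (18,18): C(36,18) = 9075135300.
A path is bad iff it touches y = x + 1; reflecting its initial segment maps bad paths bijectively onto all paths to (17,19), of which there are C(36,19) = 8597496600.
Valid Dyck paths: 9075135300 - 8597496600.
(This is the Catalan number C_{18}.)

Final answer: C_{18} = 477638700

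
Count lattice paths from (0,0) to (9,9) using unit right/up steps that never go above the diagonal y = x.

Total monotonic paths to (9,9): C(18,9) = 48620.
A path is bad iff it touches y = x + 1; reflecting its initial segment maps bad paths bijectively onto all paths to (8,10), of which there are C(18,10) = 43758.
Valid Dyck paths: 48620 - 43758.
(This is the Catalan number C_{9}.)

Final answer: C_{9} = 4862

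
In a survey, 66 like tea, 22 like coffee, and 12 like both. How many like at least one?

|A union B| = |A| + |B| - |A intersect B| = 66 + 22 - 12.

Final answer: 76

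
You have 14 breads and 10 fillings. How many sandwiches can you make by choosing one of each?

By the multiplication principle: 14 x 10.

Final answer: 140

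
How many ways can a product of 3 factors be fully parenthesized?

This is counted by the nth Catalan number C_n. Here n = 3 - 1 = 2.
C_n = (2n)!/(n!(n+1)!), so C_{2} = 4!/(2! x 3!) = C(4,2)/3 = 6/3.

Final answer: C_{2} = 2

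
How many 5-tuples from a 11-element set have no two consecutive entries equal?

First character: 11 choices. Each subsequent: 10 choices (must differ from the previous one).
Total: 11 x 10^4.

Final answer: 11 x 10^{4} = 110000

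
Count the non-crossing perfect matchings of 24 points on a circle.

The structures are counted by the Catalan number C_n. Here n = 24/2 = 12.
C_n = (2n)!/(n!(n+1)!), so C_{12} = 24!/(12! x 13!) = C(24,12)/13 = 2704156/13.

Final answer: C_{12} = 208012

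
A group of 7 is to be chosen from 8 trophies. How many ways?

C(8,7) = 8!/(7! x (8-7)!).

Final answer: C(8,7) = 8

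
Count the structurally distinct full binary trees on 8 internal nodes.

The structures are counted by the Catalan number C_n. Here n = 8.
C_n = C(2n,n) - C(2n,n+1), so C_{8} = C(16,8) - C(16,9) = 12870 - 11440.

Final answer: C_{8} = 1430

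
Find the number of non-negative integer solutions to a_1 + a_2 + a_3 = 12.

Stars and bars with 12 stars and 2 bars:
C(12+3-1, 3-1) = C(14,2).

Final answer: C(14,2) = 91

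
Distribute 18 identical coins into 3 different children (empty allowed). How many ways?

Stars and bars: C(n+k-1, k-1) = C(20,2).

Final answer: C(20,2) = 190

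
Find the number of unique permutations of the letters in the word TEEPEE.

Letters (E:4, P:1, T:1). Total letters: 6.
Permutations = 6!/(4!).

Final answer: 30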